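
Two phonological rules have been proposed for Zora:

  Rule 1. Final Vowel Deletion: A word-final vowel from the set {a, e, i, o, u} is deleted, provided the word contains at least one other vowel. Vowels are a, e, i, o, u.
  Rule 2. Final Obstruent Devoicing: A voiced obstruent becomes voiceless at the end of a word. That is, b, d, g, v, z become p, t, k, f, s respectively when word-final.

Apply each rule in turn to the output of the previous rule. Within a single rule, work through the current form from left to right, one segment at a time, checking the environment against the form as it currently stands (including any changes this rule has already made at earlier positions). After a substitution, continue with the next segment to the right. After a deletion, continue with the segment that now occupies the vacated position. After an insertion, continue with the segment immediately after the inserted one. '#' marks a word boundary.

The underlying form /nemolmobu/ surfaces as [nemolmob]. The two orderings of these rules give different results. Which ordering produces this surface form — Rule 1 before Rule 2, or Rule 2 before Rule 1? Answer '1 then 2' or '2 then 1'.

2 then 1

Order 1 then 2:
  1 Final Vowel Deletion: [nemolmobu] → [nemolmob]
  2 Final Obstruent Devoicing: [nemolmob] → [nemolmop]
  result: [nemolmop]
Order 2 then 1:
  2 Final Obstruent Devoicing: no change — [nemolmobu]
  1 Final Vowel Deletion: [nemolmobu] → [nemolmob]
  result: [nemolmob]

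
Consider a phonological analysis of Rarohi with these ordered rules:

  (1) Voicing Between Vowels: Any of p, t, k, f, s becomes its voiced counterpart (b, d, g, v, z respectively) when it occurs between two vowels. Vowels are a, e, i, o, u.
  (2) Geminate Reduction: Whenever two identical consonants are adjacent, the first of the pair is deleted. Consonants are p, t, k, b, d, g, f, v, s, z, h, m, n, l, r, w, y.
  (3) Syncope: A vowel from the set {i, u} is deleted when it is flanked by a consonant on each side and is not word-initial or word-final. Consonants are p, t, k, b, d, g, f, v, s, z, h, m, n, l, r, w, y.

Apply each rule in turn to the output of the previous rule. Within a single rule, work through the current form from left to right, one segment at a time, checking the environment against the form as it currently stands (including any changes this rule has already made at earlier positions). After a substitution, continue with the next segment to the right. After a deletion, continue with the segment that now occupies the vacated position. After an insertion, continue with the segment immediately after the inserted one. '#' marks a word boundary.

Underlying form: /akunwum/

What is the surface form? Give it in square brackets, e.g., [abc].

(1) Voicing Between Vowels: [akunwum] → [agunwum]
(2) Geminate Reduction: no change — [agunwum]
(3) Syncope: [agunwum] → [agnwm]

[agnwm]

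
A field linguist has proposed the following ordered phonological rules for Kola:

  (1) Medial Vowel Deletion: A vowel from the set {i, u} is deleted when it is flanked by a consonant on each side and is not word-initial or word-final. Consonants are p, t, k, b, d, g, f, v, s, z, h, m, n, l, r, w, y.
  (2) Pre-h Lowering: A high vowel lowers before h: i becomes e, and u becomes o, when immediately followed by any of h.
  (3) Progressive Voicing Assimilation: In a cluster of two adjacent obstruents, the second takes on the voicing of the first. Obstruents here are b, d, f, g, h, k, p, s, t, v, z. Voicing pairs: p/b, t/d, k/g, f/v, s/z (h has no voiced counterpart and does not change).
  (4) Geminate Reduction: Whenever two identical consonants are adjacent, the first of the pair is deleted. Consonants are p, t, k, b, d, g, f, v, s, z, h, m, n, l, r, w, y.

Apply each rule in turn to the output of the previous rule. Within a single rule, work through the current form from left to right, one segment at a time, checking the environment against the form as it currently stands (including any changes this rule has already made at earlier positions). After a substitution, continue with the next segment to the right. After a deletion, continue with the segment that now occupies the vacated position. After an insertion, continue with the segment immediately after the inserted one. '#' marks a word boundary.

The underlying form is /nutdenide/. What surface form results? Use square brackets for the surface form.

(1) Medial Vowel Deletion: [nutdenide] → [ntdende]
(2) Pre-h Lowering: no change — [ntdende]
(3) Progressive Voicing Assimilation: [ntdende] → [nttende]
(4) Geminate Reduction: [nttende] → [ntende]

[ntende]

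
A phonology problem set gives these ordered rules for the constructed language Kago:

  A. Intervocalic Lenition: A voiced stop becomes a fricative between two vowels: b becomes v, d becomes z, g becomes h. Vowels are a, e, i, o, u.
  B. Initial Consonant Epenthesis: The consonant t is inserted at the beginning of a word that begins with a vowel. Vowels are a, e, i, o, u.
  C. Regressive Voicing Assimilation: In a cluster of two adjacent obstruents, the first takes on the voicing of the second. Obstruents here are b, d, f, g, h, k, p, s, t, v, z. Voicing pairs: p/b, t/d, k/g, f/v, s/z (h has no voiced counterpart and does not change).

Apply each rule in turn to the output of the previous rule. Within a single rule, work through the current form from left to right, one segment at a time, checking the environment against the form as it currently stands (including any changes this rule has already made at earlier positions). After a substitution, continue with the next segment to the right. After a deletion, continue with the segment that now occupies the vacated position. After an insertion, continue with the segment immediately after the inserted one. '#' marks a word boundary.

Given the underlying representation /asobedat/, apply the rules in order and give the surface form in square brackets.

[tasovezat]

A Intervocalic Lenition: [asobedat] → [asovezat]
B Initial Consonant Epenthesis: [asovezat] → [tasovezat]
C Regressive Voicing Assimilation: no change — [tasovezat]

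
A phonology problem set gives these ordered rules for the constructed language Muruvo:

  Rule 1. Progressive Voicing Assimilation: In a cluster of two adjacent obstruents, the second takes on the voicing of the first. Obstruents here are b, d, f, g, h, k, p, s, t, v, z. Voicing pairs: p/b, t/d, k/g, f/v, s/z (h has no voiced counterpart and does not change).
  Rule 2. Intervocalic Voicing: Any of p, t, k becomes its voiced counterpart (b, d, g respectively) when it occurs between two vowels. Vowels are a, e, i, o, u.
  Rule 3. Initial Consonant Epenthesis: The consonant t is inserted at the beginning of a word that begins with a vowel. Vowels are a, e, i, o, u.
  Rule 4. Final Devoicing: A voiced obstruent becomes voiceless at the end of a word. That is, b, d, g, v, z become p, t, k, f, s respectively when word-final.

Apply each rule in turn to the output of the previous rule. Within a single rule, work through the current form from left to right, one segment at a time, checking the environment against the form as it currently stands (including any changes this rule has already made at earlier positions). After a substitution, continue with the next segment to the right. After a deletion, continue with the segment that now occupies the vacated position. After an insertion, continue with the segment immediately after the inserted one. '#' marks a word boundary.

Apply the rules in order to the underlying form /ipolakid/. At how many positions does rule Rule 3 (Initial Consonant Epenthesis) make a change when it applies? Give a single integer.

Rule 1 Progressive Voicing Assimilation: no change — [ipolakid]
Rule 2 Intervocalic Voicing: [ipolakid] → [ibolagid]
Rule 3 Initial Consonant Epenthesis: [ibolagid] → [tibolagid]
Rule 4 Final Devoicing: [tibolagid] → [tibolagit]
Rule Rule 3 changed 1 position(s).

1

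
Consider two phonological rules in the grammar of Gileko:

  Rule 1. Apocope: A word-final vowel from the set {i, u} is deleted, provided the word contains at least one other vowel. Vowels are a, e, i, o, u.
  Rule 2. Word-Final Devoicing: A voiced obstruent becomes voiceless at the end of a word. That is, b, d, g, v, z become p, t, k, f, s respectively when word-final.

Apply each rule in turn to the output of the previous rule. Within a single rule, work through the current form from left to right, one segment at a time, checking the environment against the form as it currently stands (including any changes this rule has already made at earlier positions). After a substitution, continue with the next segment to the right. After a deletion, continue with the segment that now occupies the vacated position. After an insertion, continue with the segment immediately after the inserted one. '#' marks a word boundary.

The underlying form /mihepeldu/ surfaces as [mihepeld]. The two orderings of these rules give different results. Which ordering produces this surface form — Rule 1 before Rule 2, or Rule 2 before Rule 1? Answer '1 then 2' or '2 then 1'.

Order 1 then 2:
  1 Apocope: [mihepeldu] → [mihepeld]
  2 Word-Final Devoicing: [mihepeld] → [mihepelt]
  result: [mihepelt]
Order 2 then 1:
  2 Word-Final Devoicing: no change — [mihepeldu]
  1 Apocope: [mihepeldu] → [mihepeld]
  result: [mihepeld]

2 then 1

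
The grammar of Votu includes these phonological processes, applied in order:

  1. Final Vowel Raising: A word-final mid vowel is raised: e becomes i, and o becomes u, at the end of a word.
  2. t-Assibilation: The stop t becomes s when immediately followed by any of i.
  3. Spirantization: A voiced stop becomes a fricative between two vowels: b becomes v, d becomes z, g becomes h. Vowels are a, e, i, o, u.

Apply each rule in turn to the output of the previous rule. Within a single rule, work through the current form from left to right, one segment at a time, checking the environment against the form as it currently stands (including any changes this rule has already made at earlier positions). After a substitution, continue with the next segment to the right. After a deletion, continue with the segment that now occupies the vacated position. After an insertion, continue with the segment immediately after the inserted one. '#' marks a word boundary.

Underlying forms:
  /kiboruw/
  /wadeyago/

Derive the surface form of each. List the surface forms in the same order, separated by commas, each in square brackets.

/kiboruw/:
  1 Final Vowel Raising: no change — [kiboruw]
  2 t-Assibilation: no change — [kiboruw]
  3 Spirantization: [kiboruw] → [kivoruw]
/wadeyago/:
  1 Final Vowel Raising: [wadeyago] → [wadeyagu]
  2 t-Assibilation: no change — [wadeyagu]
  3 Spirantization: [wadeyagu] → [wazeyahu]

[kivoruw], [wazeyahu]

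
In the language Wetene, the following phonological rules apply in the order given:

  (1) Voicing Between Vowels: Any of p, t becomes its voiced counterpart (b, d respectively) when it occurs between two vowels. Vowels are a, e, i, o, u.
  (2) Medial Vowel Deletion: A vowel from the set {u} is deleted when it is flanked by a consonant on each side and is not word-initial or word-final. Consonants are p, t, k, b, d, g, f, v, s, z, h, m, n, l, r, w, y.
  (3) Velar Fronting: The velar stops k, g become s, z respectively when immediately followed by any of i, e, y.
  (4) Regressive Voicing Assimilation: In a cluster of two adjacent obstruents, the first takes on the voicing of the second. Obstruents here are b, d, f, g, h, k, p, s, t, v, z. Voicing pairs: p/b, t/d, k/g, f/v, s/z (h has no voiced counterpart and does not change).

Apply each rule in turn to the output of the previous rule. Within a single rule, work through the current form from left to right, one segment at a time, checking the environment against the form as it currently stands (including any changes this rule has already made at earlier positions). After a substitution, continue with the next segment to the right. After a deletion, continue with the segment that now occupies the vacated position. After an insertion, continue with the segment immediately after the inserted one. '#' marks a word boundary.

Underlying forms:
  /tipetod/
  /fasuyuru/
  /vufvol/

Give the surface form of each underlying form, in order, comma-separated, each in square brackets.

/tipetod/:
  (1) Voicing Between Vowels: [tipetod] → [tibedod]
  (2) Medial Vowel Deletion: no change — [tibedod]
  (3) Velar Fronting: no change — [tibedod]
  (4) Regressive Voicing Assimilation: no change — [tibedod]
/fasuyuru/:
  (1) Voicing Between Vowels: no change — [fasuyuru]
  (2) Medial Vowel Deletion: [fasuyuru] → [fasyru]
  (3) Velar Fronting: no change — [fasyru]
  (4) Regressive Voicing Assimilation: no change — [fasyru]
/vufvol/:
  (1) Voicing Between Vowels: no change — [vufvol]
  (2) Medial Vowel Deletion: [vufvol] → [vfvol]
  (3) Velar Fronting: no change — [vfvol]
  (4) Regressive Voicing Assimilation: [vfvol] → [fvvol]

[tibedod], [fasyru], [fvvol]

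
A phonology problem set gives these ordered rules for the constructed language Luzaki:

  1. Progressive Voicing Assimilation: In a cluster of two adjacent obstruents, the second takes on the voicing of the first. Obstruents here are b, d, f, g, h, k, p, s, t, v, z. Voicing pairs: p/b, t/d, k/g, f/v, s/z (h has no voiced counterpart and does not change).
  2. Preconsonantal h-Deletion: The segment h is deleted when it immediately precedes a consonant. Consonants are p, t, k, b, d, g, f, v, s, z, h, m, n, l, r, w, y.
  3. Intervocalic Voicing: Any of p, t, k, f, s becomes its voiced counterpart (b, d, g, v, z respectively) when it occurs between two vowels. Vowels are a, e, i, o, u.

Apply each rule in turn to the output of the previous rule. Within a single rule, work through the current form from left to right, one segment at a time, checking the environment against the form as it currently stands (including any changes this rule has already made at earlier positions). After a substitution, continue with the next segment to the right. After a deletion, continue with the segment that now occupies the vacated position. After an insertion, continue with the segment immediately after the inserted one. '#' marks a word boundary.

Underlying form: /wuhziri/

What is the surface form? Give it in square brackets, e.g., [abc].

[wuziri]

1 Progressive Voicing Assimilation: [wuhziri] → [wuhsiri]
2 Preconsonantal h-Deletion: [wuhsiri] → [wusiri]
3 Intervocalic Voicing: [wusiri] → [wuziri]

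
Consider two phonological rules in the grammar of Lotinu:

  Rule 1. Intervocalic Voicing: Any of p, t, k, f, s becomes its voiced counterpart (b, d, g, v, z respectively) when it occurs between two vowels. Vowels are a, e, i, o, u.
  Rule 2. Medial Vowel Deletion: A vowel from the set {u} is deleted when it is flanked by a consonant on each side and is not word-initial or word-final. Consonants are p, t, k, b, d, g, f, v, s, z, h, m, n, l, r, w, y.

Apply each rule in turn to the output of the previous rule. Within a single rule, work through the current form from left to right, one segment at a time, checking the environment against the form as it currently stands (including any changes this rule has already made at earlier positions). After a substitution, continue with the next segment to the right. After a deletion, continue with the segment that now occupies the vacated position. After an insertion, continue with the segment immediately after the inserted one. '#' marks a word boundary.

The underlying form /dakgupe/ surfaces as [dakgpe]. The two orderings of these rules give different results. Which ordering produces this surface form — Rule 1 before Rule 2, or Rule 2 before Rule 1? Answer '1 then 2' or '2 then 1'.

Order 1 then 2:
  1 Intervocalic Voicing: [dakgupe] → [dakgube]
  2 Medial Vowel Deletion: [dakgube] → [dakgbe]
  result: [dakgbe]
Order 2 then 1:
  2 Medial Vowel Deletion: [dakgupe] → [dakgpe]
  1 Intervocalic Voicing: no change — [dakgpe]
  result: [dakgpe]

2 then 1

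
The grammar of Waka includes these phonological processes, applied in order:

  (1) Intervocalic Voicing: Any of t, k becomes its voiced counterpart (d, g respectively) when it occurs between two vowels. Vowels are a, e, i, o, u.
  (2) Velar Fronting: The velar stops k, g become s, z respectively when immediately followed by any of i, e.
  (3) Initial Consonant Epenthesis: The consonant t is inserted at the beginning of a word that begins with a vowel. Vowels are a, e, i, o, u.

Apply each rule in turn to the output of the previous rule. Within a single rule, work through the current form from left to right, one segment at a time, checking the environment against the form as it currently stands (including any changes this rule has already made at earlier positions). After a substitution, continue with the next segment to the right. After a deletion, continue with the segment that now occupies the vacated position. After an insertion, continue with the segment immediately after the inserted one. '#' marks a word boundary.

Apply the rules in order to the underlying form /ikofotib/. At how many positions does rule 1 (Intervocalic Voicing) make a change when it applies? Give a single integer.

(1) Intervocalic Voicing: [ikofotib] → [igofodib]
(2) Velar Fronting: no change — [igofodib]
(3) Initial Consonant Epenthesis: [igofodib] → [tigofodib]
Rule 1 changed 2 position(s).

2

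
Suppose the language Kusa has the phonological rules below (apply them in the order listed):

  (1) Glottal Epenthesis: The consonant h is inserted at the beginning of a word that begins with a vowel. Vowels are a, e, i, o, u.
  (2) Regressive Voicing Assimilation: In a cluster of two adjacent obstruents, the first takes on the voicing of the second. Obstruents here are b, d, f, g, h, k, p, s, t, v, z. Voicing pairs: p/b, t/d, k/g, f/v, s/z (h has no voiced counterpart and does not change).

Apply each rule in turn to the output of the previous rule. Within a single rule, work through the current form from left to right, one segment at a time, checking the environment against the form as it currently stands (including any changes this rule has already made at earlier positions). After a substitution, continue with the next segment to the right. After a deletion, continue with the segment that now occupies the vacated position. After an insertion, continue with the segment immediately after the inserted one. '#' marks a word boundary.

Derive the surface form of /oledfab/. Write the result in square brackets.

(1) Glottal Epenthesis: [oledfab] → [holedfab]
(2) Regressive Voicing Assimilation: [holedfab] → [holetfab]

[holetfab]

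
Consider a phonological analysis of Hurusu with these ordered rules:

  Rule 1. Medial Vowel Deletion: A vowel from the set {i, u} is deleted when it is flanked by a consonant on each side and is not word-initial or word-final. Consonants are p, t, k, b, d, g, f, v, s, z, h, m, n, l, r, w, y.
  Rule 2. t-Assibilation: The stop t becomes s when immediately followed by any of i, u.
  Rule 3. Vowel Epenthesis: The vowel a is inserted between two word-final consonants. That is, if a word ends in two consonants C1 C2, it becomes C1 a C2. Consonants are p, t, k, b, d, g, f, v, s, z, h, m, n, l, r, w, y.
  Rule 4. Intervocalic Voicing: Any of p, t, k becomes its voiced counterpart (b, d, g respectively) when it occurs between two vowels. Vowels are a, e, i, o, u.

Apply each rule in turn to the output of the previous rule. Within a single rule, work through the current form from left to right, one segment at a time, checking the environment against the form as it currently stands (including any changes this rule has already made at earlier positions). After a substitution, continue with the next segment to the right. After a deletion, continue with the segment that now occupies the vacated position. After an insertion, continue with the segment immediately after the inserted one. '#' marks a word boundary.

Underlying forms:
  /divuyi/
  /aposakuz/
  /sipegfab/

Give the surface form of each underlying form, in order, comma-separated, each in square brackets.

/divuyi/:
  Rule 1 Medial Vowel Deletion: [divuyi] → [dvyi]
  Rule 2 t-Assibilation: no change — [dvyi]
  Rule 3 Vowel Epenthesis: no change — [dvyi]
  Rule 4 Intervocalic Voicing: no change — [dvyi]
/aposakuz/:
  Rule 1 Medial Vowel Deletion: [aposakuz] → [aposakz]
  Rule 2 t-Assibilation: no change — [aposakz]
  Rule 3 Vowel Epenthesis: [aposakz] → [aposakaz]
  Rule 4 Intervocalic Voicing: [aposakaz] → [abosagaz]
/sipegfab/:
  Rule 1 Medial Vowel Deletion: [sipegfab] → [spegfab]
  Rule 2 t-Assibilation: no change — [spegfab]
  Rule 3 Vowel Epenthesis: no change — [spegfab]
  Rule 4 Intervocalic Voicing: no change — [spegfab]

[dvyi], [abosagaz], [spegfab]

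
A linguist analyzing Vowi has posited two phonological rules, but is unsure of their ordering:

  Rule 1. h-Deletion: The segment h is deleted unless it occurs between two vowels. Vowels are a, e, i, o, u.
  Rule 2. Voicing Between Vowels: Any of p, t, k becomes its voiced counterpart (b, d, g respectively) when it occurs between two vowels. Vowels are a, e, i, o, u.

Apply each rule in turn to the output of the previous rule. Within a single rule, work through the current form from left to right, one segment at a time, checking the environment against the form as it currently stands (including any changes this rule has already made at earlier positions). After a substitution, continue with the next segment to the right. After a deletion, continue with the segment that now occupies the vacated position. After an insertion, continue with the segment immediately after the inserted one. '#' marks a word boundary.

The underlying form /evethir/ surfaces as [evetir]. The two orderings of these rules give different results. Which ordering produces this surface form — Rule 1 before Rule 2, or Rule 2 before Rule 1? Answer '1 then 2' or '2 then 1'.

2 then 1

Order 1 then 2:
  1 h-Deletion: [evethir] → [evetir]
  2 Voicing Between Vowels: [evetir] → [evedir]
  result: [evedir]
Order 2 then 1:
  2 Voicing Between Vowels: no change — [evethir]
  1 h-Deletion: [evethir] → [evetir]
  result: [evetir]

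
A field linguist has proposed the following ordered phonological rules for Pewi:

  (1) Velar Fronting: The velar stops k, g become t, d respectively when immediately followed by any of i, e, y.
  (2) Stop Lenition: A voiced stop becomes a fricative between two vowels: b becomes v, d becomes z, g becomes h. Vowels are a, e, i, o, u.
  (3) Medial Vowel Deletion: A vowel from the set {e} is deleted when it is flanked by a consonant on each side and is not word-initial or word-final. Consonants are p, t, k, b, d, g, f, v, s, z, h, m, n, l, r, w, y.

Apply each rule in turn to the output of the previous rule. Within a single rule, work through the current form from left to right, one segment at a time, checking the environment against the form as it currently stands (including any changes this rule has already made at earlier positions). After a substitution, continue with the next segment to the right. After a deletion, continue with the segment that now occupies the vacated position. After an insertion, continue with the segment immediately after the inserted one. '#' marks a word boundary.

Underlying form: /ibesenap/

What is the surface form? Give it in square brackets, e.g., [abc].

(1) Velar Fronting: no change — [ibesenap]
(2) Stop Lenition: [ibesenap] → [ivesenap]
(3) Medial Vowel Deletion: [ivesenap] → [ivsnap]

[ivsnap]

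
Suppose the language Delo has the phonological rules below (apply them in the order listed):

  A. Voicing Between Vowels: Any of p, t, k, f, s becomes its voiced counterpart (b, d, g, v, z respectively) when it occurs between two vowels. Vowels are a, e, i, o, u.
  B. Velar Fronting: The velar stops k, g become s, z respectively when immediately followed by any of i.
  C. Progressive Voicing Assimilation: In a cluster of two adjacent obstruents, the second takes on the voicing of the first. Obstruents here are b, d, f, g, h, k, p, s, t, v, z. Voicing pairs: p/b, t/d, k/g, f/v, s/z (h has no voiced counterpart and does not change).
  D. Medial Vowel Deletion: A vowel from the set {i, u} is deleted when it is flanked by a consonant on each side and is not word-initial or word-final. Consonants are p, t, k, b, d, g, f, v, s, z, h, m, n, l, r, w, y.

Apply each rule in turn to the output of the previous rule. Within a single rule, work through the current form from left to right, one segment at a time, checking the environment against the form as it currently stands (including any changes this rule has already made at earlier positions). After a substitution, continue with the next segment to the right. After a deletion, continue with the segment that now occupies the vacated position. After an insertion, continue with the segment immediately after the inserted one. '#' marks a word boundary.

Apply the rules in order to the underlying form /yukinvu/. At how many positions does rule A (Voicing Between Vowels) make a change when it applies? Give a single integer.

A Voicing Between Vowels: [yukinvu] → [yuginvu]
B Velar Fronting: [yuginvu] → [yuzinvu]
C Progressive Voicing Assimilation: no change — [yuzinvu]
D Medial Vowel Deletion: [yuzinvu] → [yznvu]
Rule A changed 1 position(s).

1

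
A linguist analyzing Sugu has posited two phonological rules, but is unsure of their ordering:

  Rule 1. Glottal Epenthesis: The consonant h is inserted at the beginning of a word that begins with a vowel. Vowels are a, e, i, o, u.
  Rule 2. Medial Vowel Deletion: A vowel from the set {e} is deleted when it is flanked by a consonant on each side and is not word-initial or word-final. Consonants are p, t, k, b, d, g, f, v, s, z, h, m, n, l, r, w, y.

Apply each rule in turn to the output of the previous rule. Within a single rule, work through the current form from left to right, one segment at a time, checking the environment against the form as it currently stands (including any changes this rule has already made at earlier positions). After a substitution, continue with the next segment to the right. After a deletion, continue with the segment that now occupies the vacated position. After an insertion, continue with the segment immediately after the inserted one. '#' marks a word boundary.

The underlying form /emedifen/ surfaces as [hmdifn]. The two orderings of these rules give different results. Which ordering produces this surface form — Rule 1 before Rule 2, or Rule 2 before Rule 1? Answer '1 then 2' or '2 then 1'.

1 then 2

Order 1 then 2:
  1 Glottal Epenthesis: [emedifen] → [hemedifen]
  2 Medial Vowel Deletion: [hemedifen] → [hmdifn]
  result: [hmdifn]
Order 2 then 1:
  2 Medial Vowel Deletion: [emedifen] → [emdifn]
  1 Glottal Epenthesis: [emdifn] → [hemdifn]
  result: [hemdifn]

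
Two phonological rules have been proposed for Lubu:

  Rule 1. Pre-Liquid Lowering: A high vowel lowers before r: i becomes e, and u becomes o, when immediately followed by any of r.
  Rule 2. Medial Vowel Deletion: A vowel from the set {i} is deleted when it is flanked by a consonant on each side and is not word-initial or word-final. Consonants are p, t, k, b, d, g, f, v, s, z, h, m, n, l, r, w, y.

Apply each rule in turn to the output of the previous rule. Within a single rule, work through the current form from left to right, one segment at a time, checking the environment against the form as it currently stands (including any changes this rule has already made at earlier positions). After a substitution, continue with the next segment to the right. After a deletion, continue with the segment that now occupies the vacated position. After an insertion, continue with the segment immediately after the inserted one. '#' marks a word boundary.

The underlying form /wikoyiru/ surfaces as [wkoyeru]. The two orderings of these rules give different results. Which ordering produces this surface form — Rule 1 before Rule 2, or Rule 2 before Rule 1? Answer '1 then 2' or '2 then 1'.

Order 1 then 2:
  1 Pre-Liquid Lowering: [wikoyiru] → [wikoyeru]
  2 Medial Vowel Deletion: [wikoyeru] → [wkoyeru]
  result: [wkoyeru]
Order 2 then 1:
  2 Medial Vowel Deletion: [wikoyiru] → [wkoyru]
  1 Pre-Liquid Lowering: no change — [wkoyru]
  result: [wkoyru]

1 then 2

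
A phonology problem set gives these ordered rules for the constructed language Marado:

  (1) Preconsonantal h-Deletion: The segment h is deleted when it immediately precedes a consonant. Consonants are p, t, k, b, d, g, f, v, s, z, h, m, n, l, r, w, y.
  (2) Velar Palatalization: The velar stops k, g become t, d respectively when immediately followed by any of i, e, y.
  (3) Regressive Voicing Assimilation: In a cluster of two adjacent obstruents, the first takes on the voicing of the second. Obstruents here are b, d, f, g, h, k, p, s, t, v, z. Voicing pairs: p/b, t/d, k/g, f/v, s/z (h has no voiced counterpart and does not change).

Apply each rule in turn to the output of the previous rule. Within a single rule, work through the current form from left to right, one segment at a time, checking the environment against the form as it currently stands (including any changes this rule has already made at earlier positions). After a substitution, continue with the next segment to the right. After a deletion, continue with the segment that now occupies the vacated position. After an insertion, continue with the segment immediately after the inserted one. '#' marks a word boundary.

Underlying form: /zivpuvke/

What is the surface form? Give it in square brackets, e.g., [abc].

[zifpufte]

(1) Preconsonantal h-Deletion: no change — [zivpuvke]
(2) Velar Palatalization: [zivpuvke] → [zivpuvte]
(3) Regressive Voicing Assimilation: [zivpuvte] → [zifpufte]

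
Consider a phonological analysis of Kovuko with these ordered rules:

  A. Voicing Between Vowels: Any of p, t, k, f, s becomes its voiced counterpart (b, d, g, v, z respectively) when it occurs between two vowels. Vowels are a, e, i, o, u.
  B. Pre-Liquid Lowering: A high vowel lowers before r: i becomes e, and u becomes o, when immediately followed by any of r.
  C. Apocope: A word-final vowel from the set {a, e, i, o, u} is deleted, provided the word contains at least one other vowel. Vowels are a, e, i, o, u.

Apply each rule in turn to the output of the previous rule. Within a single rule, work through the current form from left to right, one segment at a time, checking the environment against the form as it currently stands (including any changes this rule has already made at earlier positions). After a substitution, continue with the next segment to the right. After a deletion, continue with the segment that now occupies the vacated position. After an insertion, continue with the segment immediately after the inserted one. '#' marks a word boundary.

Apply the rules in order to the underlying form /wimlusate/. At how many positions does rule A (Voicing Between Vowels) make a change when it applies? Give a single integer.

A Voicing Between Vowels: [wimlusate] → [wimluzade]
B Pre-Liquid Lowering: no change — [wimluzade]
C Apocope: [wimluzade] → [wimluzad]
Rule A changed 2 position(s).

2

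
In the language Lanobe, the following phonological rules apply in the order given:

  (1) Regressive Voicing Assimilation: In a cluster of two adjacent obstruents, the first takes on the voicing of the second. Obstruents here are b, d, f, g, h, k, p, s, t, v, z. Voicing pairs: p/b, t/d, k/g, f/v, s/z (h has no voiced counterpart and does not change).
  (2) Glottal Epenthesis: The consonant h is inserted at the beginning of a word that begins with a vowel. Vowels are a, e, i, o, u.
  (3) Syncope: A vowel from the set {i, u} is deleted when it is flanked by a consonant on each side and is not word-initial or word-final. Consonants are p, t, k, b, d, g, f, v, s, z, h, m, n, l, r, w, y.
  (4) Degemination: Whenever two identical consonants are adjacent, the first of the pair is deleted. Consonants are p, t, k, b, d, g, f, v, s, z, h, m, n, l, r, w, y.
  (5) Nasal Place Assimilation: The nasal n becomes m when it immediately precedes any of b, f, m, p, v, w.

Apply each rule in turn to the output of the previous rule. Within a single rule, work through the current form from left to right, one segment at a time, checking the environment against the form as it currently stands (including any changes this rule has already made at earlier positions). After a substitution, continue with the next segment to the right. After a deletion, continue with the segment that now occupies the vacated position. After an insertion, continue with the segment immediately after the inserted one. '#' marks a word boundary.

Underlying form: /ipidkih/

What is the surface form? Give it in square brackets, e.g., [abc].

(1) Regressive Voicing Assimilation: [ipidkih] → [ipitkih]
(2) Glottal Epenthesis: [ipitkih] → [hipitkih]
(3) Syncope: [hipitkih] → [hptkh]
(4) Degemination: no change — [hptkh]
(5) Nasal Place Assimilation: no change — [hptkh]

[hptkh]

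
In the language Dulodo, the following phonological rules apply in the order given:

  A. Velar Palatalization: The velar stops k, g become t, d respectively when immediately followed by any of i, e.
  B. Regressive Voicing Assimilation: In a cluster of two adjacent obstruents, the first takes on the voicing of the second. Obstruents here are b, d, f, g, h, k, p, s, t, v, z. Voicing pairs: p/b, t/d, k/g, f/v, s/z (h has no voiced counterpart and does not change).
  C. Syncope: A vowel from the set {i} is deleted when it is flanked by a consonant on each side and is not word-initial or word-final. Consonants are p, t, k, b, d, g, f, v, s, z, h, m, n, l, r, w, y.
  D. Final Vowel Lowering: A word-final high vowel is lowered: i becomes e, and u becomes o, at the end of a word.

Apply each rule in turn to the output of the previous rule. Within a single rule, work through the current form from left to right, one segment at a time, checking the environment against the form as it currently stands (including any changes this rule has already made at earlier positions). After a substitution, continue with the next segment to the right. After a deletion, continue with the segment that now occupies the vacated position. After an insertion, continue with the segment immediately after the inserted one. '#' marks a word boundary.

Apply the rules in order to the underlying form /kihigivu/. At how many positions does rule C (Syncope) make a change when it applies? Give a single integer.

3

A Velar Palatalization: [kihigivu] → [tihidivu]
B Regressive Voicing Assimilation: no change — [tihidivu]
C Syncope: [tihidivu] → [thdvu]
D Final Vowel Lowering: [thdvu] → [thdvo]
Rule C changed 3 position(s).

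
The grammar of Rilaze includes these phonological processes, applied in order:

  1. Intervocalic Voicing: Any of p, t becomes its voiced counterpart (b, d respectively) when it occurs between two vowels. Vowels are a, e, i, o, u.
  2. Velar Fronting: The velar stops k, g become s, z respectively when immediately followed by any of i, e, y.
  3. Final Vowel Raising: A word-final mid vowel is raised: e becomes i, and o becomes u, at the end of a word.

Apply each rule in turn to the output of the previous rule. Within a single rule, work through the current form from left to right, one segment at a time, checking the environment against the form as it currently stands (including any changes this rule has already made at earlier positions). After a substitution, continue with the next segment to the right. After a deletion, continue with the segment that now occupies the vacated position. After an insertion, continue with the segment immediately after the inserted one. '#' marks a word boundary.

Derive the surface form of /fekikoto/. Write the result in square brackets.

1 Intervocalic Voicing: [fekikoto] → [fekikodo]
2 Velar Fronting: [fekikodo] → [fesikodo]
3 Final Vowel Raising: [fesikodo] → [fesikodu]

[fesikodu]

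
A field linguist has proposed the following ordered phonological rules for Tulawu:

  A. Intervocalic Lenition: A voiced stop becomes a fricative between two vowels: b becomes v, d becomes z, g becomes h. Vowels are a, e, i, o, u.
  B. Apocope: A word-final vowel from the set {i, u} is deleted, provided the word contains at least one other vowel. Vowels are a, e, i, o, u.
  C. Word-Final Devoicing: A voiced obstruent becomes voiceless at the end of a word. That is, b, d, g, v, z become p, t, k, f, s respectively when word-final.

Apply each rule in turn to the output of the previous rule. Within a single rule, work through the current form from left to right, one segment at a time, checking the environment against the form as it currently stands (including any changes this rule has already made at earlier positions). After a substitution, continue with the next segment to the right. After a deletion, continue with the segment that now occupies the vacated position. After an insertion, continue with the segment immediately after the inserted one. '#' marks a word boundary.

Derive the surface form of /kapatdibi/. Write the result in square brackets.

[kapatdif]

A Intervocalic Lenition: [kapatdibi] → [kapatdivi]
B Apocope: [kapatdivi] → [kapatdiv]
C Word-Final Devoicing: [kapatdiv] → [kapatdif]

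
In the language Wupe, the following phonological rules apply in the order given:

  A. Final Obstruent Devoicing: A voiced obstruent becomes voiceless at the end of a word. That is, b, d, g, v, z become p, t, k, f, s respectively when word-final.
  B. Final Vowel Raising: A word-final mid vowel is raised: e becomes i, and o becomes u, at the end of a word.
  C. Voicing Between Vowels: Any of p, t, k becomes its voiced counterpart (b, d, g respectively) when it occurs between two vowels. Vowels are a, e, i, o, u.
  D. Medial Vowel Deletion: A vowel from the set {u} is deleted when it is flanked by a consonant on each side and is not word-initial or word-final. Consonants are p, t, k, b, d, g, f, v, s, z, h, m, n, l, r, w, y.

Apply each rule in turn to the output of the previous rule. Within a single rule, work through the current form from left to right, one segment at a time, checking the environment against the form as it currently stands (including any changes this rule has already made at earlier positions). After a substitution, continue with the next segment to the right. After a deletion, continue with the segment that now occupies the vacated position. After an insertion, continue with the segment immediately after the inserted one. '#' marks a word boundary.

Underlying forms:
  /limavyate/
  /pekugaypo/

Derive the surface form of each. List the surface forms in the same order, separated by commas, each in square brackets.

/limavyate/:
  A Final Obstruent Devoicing: no change — [limavyate]
  B Final Vowel Raising: [limavyate] → [limavyati]
  C Voicing Between Vowels: [limavyati] → [limavyadi]
  D Medial Vowel Deletion: no change — [limavyadi]
/pekugaypo/:
  A Final Obstruent Devoicing: no change — [pekugaypo]
  B Final Vowel Raising: [pekugaypo] → [pekugaypu]
  C Voicing Between Vowels: [pekugaypu] → [pegugaypu]
  D Medial Vowel Deletion: [pegugaypu] → [peggaypu]

[limavyadi], [peggaypu]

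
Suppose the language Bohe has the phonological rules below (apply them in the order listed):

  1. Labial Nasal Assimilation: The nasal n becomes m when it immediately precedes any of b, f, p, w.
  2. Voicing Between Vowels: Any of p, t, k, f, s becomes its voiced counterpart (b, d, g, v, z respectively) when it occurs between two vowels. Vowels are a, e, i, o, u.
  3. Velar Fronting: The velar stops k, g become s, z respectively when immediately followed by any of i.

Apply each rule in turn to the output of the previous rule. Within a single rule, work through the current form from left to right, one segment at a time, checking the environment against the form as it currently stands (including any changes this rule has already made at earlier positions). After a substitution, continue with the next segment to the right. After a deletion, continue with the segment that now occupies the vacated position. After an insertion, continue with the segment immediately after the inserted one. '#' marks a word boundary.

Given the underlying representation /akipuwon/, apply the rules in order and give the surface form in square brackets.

1 Labial Nasal Assimilation: no change — [akipuwon]
2 Voicing Between Vowels: [akipuwon] → [agibuwon]
3 Velar Fronting: [agibuwon] → [azibuwon]

[azibuwon]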